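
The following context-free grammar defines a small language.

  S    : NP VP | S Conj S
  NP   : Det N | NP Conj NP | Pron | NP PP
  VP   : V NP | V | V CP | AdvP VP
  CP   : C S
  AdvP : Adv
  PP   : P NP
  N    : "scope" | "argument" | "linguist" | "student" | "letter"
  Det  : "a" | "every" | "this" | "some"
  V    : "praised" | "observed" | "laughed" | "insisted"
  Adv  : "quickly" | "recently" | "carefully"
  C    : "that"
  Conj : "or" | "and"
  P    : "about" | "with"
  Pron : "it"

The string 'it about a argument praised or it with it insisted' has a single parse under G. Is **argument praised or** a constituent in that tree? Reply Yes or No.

No

[S [S [NP [NP [Pron it]] [PP [P about] [NP [Det a] [N argument]]]] [VP [V praised]]] [Conj or] [S [NP [NP [Pron it]] [PP [P with] [NP [Pron it]]]] [VP [V insisted]]]]
The smallest constituent containing 'argument praised or' is the S spanning 'it about a argument praised or it with it insisted'; no single node in the tree dominates exactly the given words.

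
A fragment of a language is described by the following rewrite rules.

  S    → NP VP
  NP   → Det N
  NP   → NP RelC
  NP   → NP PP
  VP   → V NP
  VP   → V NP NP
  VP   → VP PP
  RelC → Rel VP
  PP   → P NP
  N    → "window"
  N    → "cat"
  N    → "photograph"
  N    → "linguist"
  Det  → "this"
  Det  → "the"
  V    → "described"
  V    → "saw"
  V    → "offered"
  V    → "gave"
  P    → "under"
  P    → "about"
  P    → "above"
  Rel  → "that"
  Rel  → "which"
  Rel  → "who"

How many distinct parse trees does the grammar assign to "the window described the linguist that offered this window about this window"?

4

Two of the 4 distinct bracketings:
[S [NP [Det the] [N window]] [VP [V described] [NP [NP [Det the] [N linguist]] [RelC [Rel that] [VP [V offered] [NP [NP [Det this] [N window]] [PP [P about] [NP [Det this] [N window]]]]]]]]]
[S [NP [Det the] [N window]] [VP [V described] [NP [NP [Det the] [N linguist]] [RelC [Rel that] [VP [VP [V offered] [NP [Det this] [N window]]] [PP [P about] [NP [Det this] [N window]]]]]]]]
The difference turns on whether NP → NP PP is used at the relevant span, versus an alternative expansion of NP.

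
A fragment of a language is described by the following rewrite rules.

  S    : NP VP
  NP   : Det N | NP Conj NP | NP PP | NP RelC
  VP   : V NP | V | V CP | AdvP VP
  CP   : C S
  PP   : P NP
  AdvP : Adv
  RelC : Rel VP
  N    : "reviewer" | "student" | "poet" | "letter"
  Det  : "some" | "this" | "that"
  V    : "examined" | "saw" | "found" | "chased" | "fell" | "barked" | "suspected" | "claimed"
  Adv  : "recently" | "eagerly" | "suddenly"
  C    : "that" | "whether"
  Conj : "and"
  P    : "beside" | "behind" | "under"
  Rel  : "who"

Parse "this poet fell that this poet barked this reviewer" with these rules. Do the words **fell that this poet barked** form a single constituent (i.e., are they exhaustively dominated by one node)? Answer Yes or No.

[S [NP [Det this] [N poet]] [VP [V fell] [CP [C that] [S [NP [Det this] [N poet]] [VP [V barked] [NP [Det this] [N reviewer]]]]]]]
The smallest constituent containing 'fell that this poet barked' is the VP spanning 'fell that this poet barked this reviewer'; no single node in the tree dominates exactly the given words.

No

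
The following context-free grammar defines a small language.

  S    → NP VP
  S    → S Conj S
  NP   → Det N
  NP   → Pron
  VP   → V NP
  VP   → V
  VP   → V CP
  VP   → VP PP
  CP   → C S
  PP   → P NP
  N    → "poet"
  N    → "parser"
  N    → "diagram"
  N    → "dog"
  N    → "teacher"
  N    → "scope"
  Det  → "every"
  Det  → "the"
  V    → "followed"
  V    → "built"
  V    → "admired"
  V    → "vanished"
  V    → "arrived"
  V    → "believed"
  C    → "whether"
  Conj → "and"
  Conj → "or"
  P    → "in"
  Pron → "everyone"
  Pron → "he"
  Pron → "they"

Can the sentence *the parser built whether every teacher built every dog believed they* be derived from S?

Ungrammatical

For S → NP VP, the only prefix that parses as NP is 'the parser', but the remainder 'built whether every teacher built every dog believed they' is not a VP under these rules. The alternative S rule S → S Conj S likewise has no satisfying split.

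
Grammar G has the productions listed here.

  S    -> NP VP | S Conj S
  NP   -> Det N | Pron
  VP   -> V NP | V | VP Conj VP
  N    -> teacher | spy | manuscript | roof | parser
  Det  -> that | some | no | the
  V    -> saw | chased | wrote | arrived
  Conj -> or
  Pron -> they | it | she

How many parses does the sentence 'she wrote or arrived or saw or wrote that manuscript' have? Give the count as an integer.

Two of the 5 distinct bracketings:
[S [NP [Pron she]] [VP [VP [V wrote]] [Conj or] [VP [VP [V arrived]] [Conj or] [VP [VP [V saw]] [Conj or] [VP [V wrote] [NP [Det that] [N manuscript]]]]]]]
[S [NP [Pron she]] [VP [VP [V wrote]] [Conj or] [VP [VP [VP [V arrived]] [Conj or] [VP [V saw]]] [Conj or] [VP [V wrote] [NP [Det that] [N manuscript]]]]]]
The trees differ in how a recursive rule is bracketed over the same span.

5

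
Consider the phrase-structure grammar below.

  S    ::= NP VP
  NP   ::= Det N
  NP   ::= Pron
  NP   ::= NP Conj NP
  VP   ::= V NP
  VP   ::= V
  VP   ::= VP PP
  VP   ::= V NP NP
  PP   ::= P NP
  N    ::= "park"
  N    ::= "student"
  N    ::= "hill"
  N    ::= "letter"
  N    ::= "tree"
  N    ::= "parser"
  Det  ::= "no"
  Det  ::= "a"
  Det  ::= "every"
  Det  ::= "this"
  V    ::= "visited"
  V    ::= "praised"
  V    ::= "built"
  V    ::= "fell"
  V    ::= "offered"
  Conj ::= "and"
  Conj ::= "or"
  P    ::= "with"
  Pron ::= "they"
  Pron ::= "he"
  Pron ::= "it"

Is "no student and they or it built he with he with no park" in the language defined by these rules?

S
  NP
    NP
      Det: no
      N: student
    Conj: and
    NP
      NP
        Pron: they
      Conj: or
      NP
        Pron: it
  VP
    VP
      VP
        V: built
        NP
          Pron: he
      PP
        P: with
        NP
          Pron: he
    PP
      P: with
      NP
        Det: no
        N: park
The bracketing above is licensed at every node by one of the given productions, with S at the root.

Grammatical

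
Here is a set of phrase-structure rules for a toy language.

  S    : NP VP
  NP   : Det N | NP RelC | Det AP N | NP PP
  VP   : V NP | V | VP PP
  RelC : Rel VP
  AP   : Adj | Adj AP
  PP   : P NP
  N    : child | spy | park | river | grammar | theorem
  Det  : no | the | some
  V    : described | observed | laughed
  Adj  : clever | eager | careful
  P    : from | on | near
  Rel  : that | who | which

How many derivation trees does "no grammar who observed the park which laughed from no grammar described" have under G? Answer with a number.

Two of the 6 distinct bracketings:
[S [NP [NP [Det no] [N grammar]] [RelC [Rel who] [VP [V observed] [NP [NP [Det the] [N park]] [RelC [Rel which] [VP [VP [V laughed]] [PP [P from] [NP [Det no] [N grammar]]]]]]]]] [VP [V described]]]
[S [NP [NP [Det no] [N grammar]] [RelC [Rel who] [VP [V observed] [NP [NP [NP [Det the] [N park]] [RelC [Rel which] [VP [V laughed]]]] [PP [P from] [NP [Det no] [N grammar]]]]]]] [VP [V described]]]
The difference turns on whether NP → NP PP is used at the relevant span, versus an alternative expansion of NP.

6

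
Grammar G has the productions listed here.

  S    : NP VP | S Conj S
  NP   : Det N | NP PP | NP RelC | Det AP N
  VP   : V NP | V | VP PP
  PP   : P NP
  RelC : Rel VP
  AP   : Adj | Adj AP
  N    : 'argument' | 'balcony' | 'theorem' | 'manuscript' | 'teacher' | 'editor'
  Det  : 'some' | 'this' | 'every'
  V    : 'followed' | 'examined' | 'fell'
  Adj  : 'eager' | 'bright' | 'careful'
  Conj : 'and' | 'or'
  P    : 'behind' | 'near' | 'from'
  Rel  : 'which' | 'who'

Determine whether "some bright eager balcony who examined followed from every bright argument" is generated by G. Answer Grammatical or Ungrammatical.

[S [NP [NP [Det some] [AP [Adj bright] [AP [Adj eager]]] [N balcony]] [RelC [Rel who] [VP [V examined]]]] [VP [VP [V followed]] [PP [P from] [NP [Det every] [AP [Adj bright]] [N argument]]]]]
Each bracket corresponds to one application of a listed rule, so the string is derivable from S.

Grammatical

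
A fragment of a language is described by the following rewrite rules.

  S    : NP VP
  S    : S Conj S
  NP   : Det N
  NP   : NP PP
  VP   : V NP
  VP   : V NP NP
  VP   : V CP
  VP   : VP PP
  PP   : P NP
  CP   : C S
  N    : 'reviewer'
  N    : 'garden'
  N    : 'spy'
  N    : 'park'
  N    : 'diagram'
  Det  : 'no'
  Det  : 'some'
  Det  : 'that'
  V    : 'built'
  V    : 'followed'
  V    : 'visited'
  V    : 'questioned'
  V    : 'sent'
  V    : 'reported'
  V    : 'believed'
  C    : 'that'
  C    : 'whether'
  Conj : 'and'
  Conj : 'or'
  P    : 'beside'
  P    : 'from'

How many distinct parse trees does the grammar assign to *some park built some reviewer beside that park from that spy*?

Two of the 5 distinct bracketings:
[S [NP [Det some] [N park]] [VP [V built] [NP [NP [Det some] [N reviewer]] [PP [P beside] [NP [NP [Det that] [N park]] [PP [P from] [NP [Det that] [N spy]]]]]]]]
[S [NP [Det some] [N park]] [VP [V built] [NP [NP [NP [Det some] [N reviewer]] [PP [P beside] [NP [Det that] [N park]]]] [PP [P from] [NP [Det that] [N spy]]]]]]
The trees differ in how a recursive rule is bracketed over the same span.

5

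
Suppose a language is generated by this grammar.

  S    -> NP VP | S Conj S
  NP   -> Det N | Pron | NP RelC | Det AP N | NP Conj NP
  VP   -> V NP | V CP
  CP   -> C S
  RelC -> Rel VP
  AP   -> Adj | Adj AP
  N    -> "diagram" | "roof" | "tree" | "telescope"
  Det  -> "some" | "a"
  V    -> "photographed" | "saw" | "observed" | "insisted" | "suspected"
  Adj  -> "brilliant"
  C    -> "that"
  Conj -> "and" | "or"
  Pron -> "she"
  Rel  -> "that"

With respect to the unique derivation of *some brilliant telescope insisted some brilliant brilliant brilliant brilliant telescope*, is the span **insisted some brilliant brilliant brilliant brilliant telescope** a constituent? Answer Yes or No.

[S [NP [Det some] [AP [Adj brilliant]] [N telescope]] [VP [V insisted] [NP [Det some] [AP [Adj brilliant] [AP [Adj brilliant] [AP [Adj brilliant] [AP [Adj brilliant]]]]] [N telescope]]]]
The words 'insisted some brilliant brilliant brilliant brilliant telescope' are exhaustively dominated by a single VP node (built by VP → V NP), so they form a constituent.

Yes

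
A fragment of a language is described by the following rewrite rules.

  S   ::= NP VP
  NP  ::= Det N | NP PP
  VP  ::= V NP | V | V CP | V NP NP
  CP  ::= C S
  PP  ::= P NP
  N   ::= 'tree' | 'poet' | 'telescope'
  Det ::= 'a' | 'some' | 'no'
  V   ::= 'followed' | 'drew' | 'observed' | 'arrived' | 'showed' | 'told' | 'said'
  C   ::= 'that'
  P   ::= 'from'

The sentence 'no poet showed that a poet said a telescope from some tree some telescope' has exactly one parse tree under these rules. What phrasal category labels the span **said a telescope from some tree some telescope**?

VP

[S [NP [Det no] [N poet]] [VP [V showed] [CP [C that] [S [NP [Det a] [N poet]] [VP [V said] [NP [NP [Det a] [N telescope]] [PP [P from] [NP [Det some] [N tree]]]] [NP [Det some] [N telescope]]]]]]]
The span 'said a telescope from some tree some telescope' is the VP node built by VP → V NP NP.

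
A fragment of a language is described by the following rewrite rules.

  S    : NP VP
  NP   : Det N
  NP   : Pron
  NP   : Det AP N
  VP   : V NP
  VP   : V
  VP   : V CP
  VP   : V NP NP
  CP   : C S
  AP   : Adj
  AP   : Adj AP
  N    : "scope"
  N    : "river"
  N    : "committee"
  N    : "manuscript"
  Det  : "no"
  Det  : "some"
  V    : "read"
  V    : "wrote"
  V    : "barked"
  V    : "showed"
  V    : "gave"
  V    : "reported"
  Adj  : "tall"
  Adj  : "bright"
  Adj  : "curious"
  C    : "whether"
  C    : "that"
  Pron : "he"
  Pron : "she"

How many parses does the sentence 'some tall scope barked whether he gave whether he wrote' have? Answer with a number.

1

[S [NP [Det some] [AP [Adj tall]] [N scope]] [VP [V barked] [CP [C whether] [S [NP [Pron he]] [VP [V gave] [CP [C whether] [S [NP [Pron he]] [VP [V wrote]]]]]]]]]
No rule offers an alternative attachment or grouping for any span, so this is the only derivation.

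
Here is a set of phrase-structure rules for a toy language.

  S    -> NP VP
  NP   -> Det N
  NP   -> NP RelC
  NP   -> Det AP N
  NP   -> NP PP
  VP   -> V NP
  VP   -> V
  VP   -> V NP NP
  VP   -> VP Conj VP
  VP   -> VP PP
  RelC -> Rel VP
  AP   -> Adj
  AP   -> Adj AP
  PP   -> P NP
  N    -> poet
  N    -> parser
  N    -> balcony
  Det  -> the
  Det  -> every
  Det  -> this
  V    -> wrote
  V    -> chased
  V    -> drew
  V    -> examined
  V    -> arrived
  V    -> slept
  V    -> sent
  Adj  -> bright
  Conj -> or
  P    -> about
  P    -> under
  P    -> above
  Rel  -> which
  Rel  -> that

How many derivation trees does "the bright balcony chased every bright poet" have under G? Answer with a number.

[S [NP [Det the] [AP [Adj bright]] [N balcony]] [VP [V chased] [NP [Det every] [AP [Adj bright]] [N poet]]]]
No rule offers an alternative attachment or grouping for any span, so this is the only derivation.

1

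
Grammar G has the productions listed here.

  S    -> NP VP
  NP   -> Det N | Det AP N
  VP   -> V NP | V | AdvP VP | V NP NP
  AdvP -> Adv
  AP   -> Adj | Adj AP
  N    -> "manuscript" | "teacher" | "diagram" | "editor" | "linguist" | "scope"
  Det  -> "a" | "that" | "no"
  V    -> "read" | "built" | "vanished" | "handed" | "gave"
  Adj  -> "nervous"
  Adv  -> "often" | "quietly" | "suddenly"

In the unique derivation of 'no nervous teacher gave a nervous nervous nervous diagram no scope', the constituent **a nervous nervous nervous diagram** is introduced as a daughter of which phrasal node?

VP

S
  NP
    Det: no
    AP
      Adj: nervous
    N: teacher
  VP
    V: gave
    NP
      Det: a
      AP
        Adj: nervous
        AP
          Adj: nervous
          AP
            Adj: nervous
      N: diagram
    NP
      Det: no
      N: scope
The span 'a nervous nervous nervous diagram' is the NP node built by NP → Det AP N.
Its mother is the VP built by VP → V NP NP.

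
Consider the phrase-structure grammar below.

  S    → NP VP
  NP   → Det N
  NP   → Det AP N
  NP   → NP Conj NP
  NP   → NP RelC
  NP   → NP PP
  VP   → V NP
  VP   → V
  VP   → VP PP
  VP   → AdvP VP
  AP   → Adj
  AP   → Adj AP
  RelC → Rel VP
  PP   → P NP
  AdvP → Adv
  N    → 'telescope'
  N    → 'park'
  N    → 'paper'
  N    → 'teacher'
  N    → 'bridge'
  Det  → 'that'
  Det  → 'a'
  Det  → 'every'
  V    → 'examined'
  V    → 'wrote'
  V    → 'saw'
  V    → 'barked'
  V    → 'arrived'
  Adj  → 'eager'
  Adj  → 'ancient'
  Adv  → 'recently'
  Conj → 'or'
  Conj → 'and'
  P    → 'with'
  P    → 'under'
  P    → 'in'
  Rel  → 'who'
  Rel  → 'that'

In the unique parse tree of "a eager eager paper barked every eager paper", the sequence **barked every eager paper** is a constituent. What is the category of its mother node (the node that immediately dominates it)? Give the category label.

S

[S [NP [Det a] [AP [Adj eager] [AP [Adj eager]]] [N paper]] [VP [V barked] [NP [Det every] [AP [Adj eager]] [N paper]]]]
The span 'barked every eager paper' is the VP node built by VP → V NP.
Its mother is the S built by S → NP VP.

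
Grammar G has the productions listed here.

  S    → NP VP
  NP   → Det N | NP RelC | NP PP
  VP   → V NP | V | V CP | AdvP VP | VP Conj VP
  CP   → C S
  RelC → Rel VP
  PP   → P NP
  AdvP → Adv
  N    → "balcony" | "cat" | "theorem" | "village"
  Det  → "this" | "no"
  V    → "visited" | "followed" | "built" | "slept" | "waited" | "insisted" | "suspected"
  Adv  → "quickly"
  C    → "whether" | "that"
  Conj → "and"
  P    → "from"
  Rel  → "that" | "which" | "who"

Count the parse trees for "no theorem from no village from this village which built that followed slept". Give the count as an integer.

9

Two of the 9 distinct bracketings:
[S [NP [NP [NP [NP [Det no] [N theorem]] [PP [P from] [NP [NP [Det no] [N village]] [PP [P from] [NP [Det this] [N village]]]]]] [RelC [Rel which] [VP [V built]]]] [RelC [Rel that] [VP [V followed]]]] [VP [V slept]]]
[S [NP [NP [NP [NP [NP [Det no] [N theorem]] [PP [P from] [NP [Det no] [N village]]]] [PP [P from] [NP [Det this] [N village]]]] [RelC [Rel which] [VP [V built]]]] [RelC [Rel that] [VP [V followed]]]] [VP [V slept]]]
The trees differ in how a recursive rule is bracketed over the same span.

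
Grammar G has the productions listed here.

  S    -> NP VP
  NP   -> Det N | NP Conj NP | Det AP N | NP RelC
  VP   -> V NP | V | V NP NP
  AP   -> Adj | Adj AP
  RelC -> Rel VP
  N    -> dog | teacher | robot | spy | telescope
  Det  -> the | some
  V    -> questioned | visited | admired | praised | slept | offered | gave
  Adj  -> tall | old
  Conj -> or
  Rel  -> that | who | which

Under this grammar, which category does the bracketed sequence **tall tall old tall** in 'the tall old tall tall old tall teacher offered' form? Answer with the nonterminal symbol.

AP

S
  NP
    Det: the
    AP
      Adj: tall
      AP
        Adj: old
        AP
          Adj: tall
          AP
            Adj: tall
            AP
              Adj: old
              AP
                Adj: tall
    N: teacher
  VP
    V: offered
The span 'tall tall old tall' is the AP node built by AP → Adj AP.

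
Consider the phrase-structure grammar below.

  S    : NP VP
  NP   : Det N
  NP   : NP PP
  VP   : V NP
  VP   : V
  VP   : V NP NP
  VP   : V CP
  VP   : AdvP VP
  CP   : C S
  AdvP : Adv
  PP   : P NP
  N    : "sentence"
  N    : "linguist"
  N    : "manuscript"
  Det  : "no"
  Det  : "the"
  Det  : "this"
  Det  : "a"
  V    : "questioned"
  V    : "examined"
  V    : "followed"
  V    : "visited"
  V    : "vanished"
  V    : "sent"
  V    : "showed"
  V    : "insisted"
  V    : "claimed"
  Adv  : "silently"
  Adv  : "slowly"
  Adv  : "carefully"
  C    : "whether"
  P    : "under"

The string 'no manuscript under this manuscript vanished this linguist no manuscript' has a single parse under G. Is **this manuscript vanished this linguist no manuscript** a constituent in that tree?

No

[S [NP [NP [Det no] [N manuscript]] [PP [P under] [NP [Det this] [N manuscript]]]] [VP [V vanished] [NP [Det this] [N linguist]] [NP [Det no] [N manuscript]]]]
The smallest constituent containing 'this manuscript vanished this linguist no manuscript' is the S spanning 'no manuscript under this manuscript vanished this linguist no manuscript'; no single node in the tree dominates exactly the given words.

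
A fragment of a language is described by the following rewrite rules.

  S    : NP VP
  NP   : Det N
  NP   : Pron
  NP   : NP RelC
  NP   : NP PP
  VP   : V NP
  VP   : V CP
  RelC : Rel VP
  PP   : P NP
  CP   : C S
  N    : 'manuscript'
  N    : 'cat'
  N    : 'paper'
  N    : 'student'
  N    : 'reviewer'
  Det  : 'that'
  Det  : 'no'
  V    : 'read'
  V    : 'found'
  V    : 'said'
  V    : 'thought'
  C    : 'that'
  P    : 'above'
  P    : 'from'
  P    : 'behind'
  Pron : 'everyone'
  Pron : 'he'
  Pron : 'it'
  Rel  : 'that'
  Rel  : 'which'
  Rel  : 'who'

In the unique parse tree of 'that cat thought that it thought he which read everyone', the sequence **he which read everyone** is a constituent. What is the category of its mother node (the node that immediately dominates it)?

[S [NP [Det that] [N cat]] [VP [V thought] [CP [C that] [S [NP [Pron it]] [VP [V thought] [NP [NP [Pron he]] [RelC [Rel which] [VP [V read] [NP [Pron everyone]]]]]]]]]]
The span 'he which read everyone' is the NP node built by NP → NP RelC.
Its mother is the VP built by VP → V NP.

VP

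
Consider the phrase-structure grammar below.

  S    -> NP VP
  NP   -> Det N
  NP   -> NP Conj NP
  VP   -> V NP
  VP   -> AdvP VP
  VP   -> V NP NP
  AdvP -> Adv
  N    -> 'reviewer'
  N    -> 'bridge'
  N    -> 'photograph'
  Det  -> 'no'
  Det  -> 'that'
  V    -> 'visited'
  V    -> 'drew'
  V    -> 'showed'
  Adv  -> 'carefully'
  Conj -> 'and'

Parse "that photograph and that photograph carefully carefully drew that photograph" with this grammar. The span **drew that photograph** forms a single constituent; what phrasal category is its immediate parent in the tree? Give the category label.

[S [NP [NP [Det that] [N photograph]] [Conj and] [NP [Det that] [N photograph]]] [VP [AdvP [Adv carefully]] [VP [AdvP [Adv carefully]] [VP [V drew] [NP [Det that] [N photograph]]]]]]
The span 'drew that photograph' is the VP node built by VP → V NP.
Its mother is the VP built by VP → AdvP VP.

VP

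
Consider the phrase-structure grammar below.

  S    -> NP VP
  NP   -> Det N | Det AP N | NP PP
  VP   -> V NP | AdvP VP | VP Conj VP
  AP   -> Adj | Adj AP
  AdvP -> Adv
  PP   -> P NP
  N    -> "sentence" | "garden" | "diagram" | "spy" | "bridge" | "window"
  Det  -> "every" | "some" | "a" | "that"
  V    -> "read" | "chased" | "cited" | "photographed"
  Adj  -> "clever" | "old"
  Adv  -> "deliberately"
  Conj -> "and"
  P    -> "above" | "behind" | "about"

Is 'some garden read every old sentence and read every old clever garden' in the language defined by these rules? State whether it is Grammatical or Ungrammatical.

Grammatical

S
  NP
    Det: some
    N: garden
  VP
    VP
      V: read
      NP
        Det: every
        AP
          Adj: old
        N: sentence
    Conj: and
    VP
      V: read
      NP
        Det: every
        AP
          Adj: old
          AP
            Adj: clever
        N: garden
Every word is introduced by a lexical rule and the phrasal rules combine the resulting categories into a single S.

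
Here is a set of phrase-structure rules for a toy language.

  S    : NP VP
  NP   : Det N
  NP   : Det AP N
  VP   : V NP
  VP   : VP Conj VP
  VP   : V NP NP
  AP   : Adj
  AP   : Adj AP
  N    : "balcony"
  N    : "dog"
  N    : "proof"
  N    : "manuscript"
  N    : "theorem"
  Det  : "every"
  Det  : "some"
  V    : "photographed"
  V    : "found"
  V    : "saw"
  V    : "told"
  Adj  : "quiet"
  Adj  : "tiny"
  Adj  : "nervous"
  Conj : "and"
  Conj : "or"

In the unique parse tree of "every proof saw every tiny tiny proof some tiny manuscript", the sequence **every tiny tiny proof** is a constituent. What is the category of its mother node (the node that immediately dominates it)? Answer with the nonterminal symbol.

VP

[S [NP [Det every] [N proof]] [VP [V saw] [NP [Det every] [AP [Adj tiny] [AP [Adj tiny]]] [N proof]] [NP [Det some] [AP [Adj tiny]] [N manuscript]]]]
The span 'every tiny tiny proof' is the NP node built by NP → Det AP N.
Its mother is the VP built by VP → V NP NP.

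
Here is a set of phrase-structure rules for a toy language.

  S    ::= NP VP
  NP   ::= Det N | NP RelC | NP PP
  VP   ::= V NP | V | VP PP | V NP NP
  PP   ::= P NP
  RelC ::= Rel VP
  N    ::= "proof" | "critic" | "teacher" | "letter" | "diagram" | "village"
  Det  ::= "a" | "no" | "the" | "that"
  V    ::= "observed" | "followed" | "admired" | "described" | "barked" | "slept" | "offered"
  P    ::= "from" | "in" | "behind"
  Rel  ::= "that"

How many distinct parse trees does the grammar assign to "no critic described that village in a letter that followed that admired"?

Two of the 4 distinct bracketings:
[S [NP [Det no] [N critic]] [VP [V described] [NP [NP [NP [NP [Det that] [N village]] [PP [P in] [NP [Det a] [N letter]]]] [RelC [Rel that] [VP [V followed]]]] [RelC [Rel that] [VP [V admired]]]]]]
[S [NP [Det no] [N critic]] [VP [V described] [NP [NP [NP [Det that] [N village]] [PP [P in] [NP [NP [Det a] [N letter]] [RelC [Rel that] [VP [V followed]]]]]] [RelC [Rel that] [VP [V admired]]]]]]
The trees differ in how a recursive rule is bracketed over the same span.

4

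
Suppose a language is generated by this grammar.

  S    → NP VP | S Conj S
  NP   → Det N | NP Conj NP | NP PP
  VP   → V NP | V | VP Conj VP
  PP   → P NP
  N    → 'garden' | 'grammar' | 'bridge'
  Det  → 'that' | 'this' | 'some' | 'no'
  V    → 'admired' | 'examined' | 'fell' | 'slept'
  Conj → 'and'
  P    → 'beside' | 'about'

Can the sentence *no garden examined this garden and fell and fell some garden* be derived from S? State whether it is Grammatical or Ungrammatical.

Grammatical

S
  NP
    Det: no
    N: garden
  VP
    VP
      V: examined
      NP
        Det: this
        N: garden
    Conj: and
    VP
      VP
        V: fell
      Conj: and
      VP
        V: fell
        NP
          Det: some
          N: garden
The bracketing above is licensed at every node by one of the given productions, with S at the root.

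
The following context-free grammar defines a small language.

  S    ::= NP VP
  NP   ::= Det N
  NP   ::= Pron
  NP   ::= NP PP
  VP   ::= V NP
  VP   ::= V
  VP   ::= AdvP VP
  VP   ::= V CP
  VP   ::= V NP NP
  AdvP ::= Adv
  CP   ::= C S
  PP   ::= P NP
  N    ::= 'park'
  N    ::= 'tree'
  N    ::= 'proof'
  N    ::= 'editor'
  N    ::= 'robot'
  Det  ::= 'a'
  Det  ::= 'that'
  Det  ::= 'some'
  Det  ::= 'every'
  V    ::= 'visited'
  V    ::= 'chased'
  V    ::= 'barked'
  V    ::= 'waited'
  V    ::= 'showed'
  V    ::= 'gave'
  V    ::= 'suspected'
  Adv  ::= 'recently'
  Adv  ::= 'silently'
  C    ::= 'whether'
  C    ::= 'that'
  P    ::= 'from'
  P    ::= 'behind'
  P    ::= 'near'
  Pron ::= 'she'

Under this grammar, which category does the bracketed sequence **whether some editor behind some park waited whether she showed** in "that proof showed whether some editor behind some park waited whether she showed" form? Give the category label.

[S [NP [Det that] [N proof]] [VP [V showed] [CP [C whether] [S [NP [NP [Det some] [N editor]] [PP [P behind] [NP [Det some] [N park]]]] [VP [V waited] [CP [C whether] [S [NP [Pron she]] [VP [V showed]]]]]]]]]
The span 'whether some editor behind some park waited whether she showed' is the CP node built by CP → C S.

CP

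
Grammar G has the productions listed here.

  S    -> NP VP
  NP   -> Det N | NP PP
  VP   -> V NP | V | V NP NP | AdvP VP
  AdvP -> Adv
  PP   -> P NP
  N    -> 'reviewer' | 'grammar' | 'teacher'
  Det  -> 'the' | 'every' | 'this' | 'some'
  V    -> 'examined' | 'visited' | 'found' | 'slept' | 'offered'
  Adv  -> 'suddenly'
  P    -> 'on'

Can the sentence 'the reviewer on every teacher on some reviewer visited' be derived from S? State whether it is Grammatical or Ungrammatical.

Grammatical

S
  NP
    NP
      Det: the
      N: reviewer
    PP
      P: on
      NP
        NP
          Det: every
          N: teacher
        PP
          P: on
          NP
            Det: some
            N: reviewer
  VP
    V: visited
Each bracket corresponds to one application of a listed rule, so the string is derivable from S.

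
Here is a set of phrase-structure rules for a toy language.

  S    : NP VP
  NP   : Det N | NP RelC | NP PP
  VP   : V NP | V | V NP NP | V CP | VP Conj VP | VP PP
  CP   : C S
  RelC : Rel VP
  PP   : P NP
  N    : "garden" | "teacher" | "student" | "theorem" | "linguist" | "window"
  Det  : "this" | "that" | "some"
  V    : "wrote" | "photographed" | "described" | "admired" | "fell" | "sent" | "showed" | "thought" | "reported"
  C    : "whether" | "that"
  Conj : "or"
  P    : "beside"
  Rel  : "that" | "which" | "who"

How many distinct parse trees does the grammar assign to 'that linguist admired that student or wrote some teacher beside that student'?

3

Two of the 3 distinct bracketings:
[S [NP [Det that] [N linguist]] [VP [VP [V admired] [NP [Det that] [N student]]] [Conj or] [VP [V wrote] [NP [NP [Det some] [N teacher]] [PP [P beside] [NP [Det that] [N student]]]]]]]
[S [NP [Det that] [N linguist]] [VP [VP [V admired] [NP [Det that] [N student]]] [Conj or] [VP [VP [V wrote] [NP [Det some] [N teacher]]] [PP [P beside] [NP [Det that] [N student]]]]]]
The difference turns on whether NP → NP PP is used at the relevant span, versus an alternative expansion of NP.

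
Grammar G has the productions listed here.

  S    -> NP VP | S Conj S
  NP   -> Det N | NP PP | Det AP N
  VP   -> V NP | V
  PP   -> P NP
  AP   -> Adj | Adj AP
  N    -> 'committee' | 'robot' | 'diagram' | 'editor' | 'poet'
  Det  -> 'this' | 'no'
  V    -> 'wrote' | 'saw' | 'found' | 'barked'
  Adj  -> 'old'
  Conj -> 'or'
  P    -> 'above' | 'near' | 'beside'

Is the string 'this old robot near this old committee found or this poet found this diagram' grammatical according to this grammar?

[S [S [NP [NP [Det this] [AP [Adj old]] [N robot]] [PP [P near] [NP [Det this] [AP [Adj old]] [N committee]]]] [VP [V found]]] [Conj or] [S [NP [Det this] [N poet]] [VP [V found] [NP [Det this] [N diagram]]]]]
The bracketing above is licensed at every node by one of the given productions, with S at the root.

Grammatical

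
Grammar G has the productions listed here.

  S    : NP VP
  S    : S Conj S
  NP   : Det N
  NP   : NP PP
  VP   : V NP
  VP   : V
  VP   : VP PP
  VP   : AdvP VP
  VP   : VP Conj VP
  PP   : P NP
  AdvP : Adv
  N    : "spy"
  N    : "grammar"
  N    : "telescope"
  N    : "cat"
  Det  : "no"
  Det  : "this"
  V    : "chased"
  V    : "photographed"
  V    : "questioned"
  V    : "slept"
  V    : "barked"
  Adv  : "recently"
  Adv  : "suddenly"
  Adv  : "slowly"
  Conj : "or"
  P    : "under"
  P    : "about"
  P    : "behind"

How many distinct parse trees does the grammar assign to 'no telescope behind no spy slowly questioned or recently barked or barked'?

7

Two of the 7 distinct bracketings:
[S [NP [NP [Det no] [N telescope]] [PP [P behind] [NP [Det no] [N spy]]]] [VP [AdvP [Adv slowly]] [VP [VP [V questioned]] [Conj or] [VP [AdvP [Adv recently]] [VP [VP [V barked]] [Conj or] [VP [V barked]]]]]]]
[S [NP [NP [Det no] [N telescope]] [PP [P behind] [NP [Det no] [N spy]]]] [VP [AdvP [Adv slowly]] [VP [VP [V questioned]] [Conj or] [VP [VP [AdvP [Adv recently]] [VP [V barked]]] [Conj or] [VP [V barked]]]]]]
The trees differ in how a recursive rule is bracketed over the same span.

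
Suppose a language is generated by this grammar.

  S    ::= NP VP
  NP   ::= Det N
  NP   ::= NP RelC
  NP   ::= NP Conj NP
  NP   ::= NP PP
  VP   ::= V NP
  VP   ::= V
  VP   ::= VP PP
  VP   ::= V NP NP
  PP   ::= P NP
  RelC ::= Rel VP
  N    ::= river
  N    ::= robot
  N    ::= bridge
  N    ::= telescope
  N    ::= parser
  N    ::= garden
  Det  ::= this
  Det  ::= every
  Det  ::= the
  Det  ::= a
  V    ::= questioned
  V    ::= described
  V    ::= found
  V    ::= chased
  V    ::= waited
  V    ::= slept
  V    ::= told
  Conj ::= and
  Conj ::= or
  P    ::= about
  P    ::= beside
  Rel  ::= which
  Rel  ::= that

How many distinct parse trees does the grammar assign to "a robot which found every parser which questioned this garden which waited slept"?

Two of the 7 distinct bracketings:
[S [NP [NP [Det a] [N robot]] [RelC [Rel which] [VP [V found] [NP [NP [Det every] [N parser]] [RelC [Rel which] [VP [V questioned] [NP [NP [Det this] [N garden]] [RelC [Rel which] [VP [V waited]]]]]]]]]] [VP [V slept]]]
[S [NP [NP [Det a] [N robot]] [RelC [Rel which] [VP [V found] [NP [NP [NP [Det every] [N parser]] [RelC [Rel which] [VP [V questioned] [NP [Det this] [N garden]]]]] [RelC [Rel which] [VP [V waited]]]]]]] [VP [V slept]]]
The trees differ in how a recursive rule is bracketed over the same span.

7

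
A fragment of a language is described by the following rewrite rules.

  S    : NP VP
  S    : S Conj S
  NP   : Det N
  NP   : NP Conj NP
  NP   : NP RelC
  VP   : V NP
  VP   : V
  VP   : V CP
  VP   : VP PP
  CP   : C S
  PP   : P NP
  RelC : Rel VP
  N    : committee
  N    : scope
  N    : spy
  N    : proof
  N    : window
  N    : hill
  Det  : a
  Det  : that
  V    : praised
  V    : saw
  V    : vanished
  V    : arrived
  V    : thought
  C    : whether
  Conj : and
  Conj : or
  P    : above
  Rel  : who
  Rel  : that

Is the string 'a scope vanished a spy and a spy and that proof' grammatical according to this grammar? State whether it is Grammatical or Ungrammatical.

[S [NP [Det a] [N scope]] [VP [V vanished] [NP [NP [Det a] [N spy]] [Conj and] [NP [NP [Det a] [N spy]] [Conj and] [NP [Det that] [N proof]]]]]]
The bracketing above is licensed at every node by one of the given productions, with S at the root.

Grammatical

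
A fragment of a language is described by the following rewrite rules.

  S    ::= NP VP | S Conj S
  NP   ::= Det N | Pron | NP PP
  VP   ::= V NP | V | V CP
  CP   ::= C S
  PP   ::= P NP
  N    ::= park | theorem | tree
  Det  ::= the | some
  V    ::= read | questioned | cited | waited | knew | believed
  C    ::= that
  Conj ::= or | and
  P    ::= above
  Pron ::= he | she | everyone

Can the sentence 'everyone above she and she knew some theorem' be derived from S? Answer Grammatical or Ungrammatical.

Ungrammatical

For S → NP VP, every NP-prefix leaves a non-VP remainder: after 'everyone' the remainder is not a VP; after 'everyone above she' the remainder is not a VP. The alternative S rule S → S Conj S likewise has no satisfying split.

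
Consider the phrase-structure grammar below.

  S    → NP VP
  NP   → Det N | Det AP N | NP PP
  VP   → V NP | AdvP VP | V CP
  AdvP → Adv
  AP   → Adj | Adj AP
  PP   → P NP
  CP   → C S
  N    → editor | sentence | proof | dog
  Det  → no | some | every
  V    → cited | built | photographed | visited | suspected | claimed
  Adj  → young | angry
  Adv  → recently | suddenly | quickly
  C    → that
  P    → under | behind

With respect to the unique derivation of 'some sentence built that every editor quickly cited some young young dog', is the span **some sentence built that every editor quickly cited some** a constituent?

No

[S [NP [Det some] [N sentence]] [VP [V built] [CP [C that] [S [NP [Det every] [N editor]] [VP [AdvP [Adv quickly]] [VP [V cited] [NP [Det some] [AP [Adj young] [AP [Adj young]]] [N dog]]]]]]]]
The smallest constituent containing 'some sentence built that every editor quickly cited some' is the S spanning 'some sentence built that every editor quickly cited some young young dog'; no single node in the tree dominates exactly the given words.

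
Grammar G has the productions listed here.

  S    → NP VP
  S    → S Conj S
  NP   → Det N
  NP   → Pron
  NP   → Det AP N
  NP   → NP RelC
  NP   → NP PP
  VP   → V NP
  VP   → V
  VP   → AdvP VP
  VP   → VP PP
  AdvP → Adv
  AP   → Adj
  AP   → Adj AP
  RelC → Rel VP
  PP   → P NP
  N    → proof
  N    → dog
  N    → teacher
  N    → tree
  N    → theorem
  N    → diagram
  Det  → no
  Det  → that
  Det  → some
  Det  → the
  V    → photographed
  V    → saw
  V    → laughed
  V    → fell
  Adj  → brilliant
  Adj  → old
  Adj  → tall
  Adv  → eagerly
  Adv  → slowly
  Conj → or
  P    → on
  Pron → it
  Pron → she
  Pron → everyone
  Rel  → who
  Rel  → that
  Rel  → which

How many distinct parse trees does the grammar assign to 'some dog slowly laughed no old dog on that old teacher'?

Two of the 3 distinct bracketings:
[S [NP [Det some] [N dog]] [VP [AdvP [Adv slowly]] [VP [V laughed] [NP [NP [Det no] [AP [Adj old]] [N dog]] [PP [P on] [NP [Det that] [AP [Adj old]] [N teacher]]]]]]]
[S [NP [Det some] [N dog]] [VP [AdvP [Adv slowly]] [VP [VP [V laughed] [NP [Det no] [AP [Adj old]] [N dog]]] [PP [P on] [NP [Det that] [AP [Adj old]] [N teacher]]]]]]
The difference turns on whether NP → NP PP is used at the relevant span, versus an alternative expansion of NP.

3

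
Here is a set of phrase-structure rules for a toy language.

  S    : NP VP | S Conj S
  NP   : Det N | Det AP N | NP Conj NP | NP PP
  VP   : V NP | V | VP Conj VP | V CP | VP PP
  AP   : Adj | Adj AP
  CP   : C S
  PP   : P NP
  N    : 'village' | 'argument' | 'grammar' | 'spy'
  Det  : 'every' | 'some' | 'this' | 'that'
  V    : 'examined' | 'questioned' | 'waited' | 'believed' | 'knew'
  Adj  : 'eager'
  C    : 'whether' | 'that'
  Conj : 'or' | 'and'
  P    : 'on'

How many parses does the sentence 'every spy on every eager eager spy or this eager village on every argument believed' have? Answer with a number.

Two of the 5 distinct bracketings:
[S [NP [NP [NP [Det every] [N spy]] [PP [P on] [NP [Det every] [AP [Adj eager] [AP [Adj eager]]] [N spy]]]] [Conj or] [NP [NP [Det this] [AP [Adj eager]] [N village]] [PP [P on] [NP [Det every] [N argument]]]]] [VP [V believed]]]
[S [NP [NP [Det every] [N spy]] [PP [P on] [NP [NP [Det every] [AP [Adj eager] [AP [Adj eager]]] [N spy]] [Conj or] [NP [NP [Det this] [AP [Adj eager]] [N village]] [PP [P on] [NP [Det every] [N argument]]]]]]] [VP [V believed]]]
The trees differ in how a recursive rule is bracketed over the same span.

5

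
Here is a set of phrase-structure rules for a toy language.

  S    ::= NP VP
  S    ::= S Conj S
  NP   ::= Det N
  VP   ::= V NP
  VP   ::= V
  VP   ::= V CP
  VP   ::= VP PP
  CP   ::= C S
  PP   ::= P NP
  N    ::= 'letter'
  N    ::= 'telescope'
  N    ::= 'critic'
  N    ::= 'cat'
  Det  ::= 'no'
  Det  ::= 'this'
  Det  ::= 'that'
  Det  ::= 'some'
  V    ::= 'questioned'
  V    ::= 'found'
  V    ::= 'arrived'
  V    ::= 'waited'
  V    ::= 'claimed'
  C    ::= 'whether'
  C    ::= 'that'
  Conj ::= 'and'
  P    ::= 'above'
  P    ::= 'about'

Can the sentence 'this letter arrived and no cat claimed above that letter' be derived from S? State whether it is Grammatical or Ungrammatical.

[S [S [NP [Det this] [N letter]] [VP [V arrived]]] [Conj and] [S [NP [Det no] [N cat]] [VP [VP [V claimed]] [PP [P above] [NP [Det that] [N letter]]]]]]
The bracketing above is licensed at every node by one of the given productions, with S at the root.

Grammatical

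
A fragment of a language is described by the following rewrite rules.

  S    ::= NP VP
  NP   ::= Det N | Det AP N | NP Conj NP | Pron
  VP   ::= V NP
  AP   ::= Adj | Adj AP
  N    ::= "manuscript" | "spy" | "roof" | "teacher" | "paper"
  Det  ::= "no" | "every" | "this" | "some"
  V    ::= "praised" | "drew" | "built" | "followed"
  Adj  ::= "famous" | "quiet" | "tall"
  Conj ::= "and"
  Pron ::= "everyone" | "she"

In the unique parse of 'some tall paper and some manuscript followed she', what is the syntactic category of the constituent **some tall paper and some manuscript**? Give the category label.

NP

[S [NP [NP [Det some] [AP [Adj tall]] [N paper]] [Conj and] [NP [Det some] [N manuscript]]] [VP [V followed] [NP [Pron she]]]]
The span 'some tall paper and some manuscript' is the NP node built by NP → NP Conj NP.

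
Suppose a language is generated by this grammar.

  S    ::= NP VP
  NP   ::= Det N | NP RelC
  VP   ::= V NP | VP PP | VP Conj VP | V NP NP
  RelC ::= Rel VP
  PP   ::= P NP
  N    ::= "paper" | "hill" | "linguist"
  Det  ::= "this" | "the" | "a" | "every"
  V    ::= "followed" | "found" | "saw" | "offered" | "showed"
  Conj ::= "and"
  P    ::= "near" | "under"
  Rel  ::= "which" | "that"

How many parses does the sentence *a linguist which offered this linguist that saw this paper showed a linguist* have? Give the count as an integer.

The two bracketings:
[S [NP [NP [Det a] [N linguist]] [RelC [Rel which] [VP [V offered] [NP [NP [Det this] [N linguist]] [RelC [Rel that] [VP [V saw] [NP [Det this] [N paper]]]]]]]] [VP [V showed] [NP [Det a] [N linguist]]]]
[S [NP [NP [NP [Det a] [N linguist]] [RelC [Rel which] [VP [V offered] [NP [Det this] [N linguist]]]]] [RelC [Rel that] [VP [V saw] [NP [Det this] [N paper]]]]] [VP [V showed] [NP [Det a] [N linguist]]]]
The trees differ in how a recursive rule is bracketed over the same span.

2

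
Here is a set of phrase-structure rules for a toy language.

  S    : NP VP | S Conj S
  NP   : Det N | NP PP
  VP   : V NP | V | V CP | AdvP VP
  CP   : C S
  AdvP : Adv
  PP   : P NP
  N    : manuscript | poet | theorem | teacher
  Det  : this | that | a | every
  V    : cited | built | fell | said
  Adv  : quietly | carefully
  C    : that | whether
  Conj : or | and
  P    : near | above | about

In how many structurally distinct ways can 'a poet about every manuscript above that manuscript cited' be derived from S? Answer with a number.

2

The two bracketings:
[S [NP [NP [Det a] [N poet]] [PP [P about] [NP [NP [Det every] [N manuscript]] [PP [P above] [NP [Det that] [N manuscript]]]]]] [VP [V cited]]]
[S [NP [NP [NP [Det a] [N poet]] [PP [P about] [NP [Det every] [N manuscript]]]] [PP [P above] [NP [Det that] [N manuscript]]]] [VP [V cited]]]
The trees differ in how a recursive rule is bracketed over the same span.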